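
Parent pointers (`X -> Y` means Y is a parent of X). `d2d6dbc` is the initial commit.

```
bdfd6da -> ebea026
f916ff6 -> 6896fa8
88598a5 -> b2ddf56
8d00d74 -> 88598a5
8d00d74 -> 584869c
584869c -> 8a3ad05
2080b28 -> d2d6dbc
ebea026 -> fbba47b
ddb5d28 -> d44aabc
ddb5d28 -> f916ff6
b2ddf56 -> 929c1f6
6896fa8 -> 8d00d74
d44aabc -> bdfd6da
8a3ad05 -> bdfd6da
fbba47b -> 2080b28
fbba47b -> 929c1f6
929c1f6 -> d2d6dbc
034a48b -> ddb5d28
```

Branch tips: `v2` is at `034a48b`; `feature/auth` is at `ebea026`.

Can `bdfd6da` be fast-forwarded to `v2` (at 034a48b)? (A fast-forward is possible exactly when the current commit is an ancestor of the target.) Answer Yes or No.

Yes

A fast-forward from bdfd6da to 034a48b is possible iff bdfd6da is an ancestor of 034a48b.
Ancestors of 034a48b: {034a48b, 2080b28, 584869c, 6896fa8, 88598a5, 8a3ad05, 8d00d74, 929c1f6, b2ddf56, bdfd6da, d2d6dbc, d44aabc, ddb5d28, ebea026, f916ff6, fbba47b}.
bdfd6da is among them, so fast-forward is possible.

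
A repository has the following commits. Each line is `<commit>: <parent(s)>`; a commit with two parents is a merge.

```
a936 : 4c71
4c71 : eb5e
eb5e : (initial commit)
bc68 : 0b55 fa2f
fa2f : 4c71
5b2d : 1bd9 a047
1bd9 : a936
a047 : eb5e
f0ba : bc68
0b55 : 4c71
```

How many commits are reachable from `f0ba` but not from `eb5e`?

Reachable from f0ba: {0b55, 4c71, bc68, eb5e, f0ba, fa2f}.
Reachable from eb5e: {eb5e}.
In f0ba's history but not eb5e's: {0b55, 4c71, bc68, f0ba, fa2f} — 5 commits.

5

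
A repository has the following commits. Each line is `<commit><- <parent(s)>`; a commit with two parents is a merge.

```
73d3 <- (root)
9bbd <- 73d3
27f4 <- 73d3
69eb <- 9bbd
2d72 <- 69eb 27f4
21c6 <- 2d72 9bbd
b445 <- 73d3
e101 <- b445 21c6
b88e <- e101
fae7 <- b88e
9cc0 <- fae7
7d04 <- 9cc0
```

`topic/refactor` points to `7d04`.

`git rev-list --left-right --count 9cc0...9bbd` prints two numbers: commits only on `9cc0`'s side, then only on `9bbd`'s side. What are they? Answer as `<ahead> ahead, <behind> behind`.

Reachable from 9cc0: {21c6, 27f4, 2d72, 69eb, 73d3, 9bbd, 9cc0, b445, b88e, e101, fae7}.
Reachable from 9bbd: {73d3, 9bbd}.
Only in 9cc0's history (ahead): {21c6, 27f4, 2d72, 69eb, 9cc0, b445, b88e, e101, fae7} — 9.
Only in 9bbd's history (behind): {} — 0.

9 ahead, 0 behind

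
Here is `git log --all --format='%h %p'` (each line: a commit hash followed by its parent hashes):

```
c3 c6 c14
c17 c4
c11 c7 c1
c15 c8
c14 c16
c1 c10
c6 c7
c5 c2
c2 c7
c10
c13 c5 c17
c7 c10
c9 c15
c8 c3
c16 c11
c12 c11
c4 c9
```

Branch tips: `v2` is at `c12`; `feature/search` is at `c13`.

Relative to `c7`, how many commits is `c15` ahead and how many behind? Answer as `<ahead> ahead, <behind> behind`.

Reachable from c15: {c1, c10, c11, c14, c15, c16, c3, c6, c7, c8}.
Reachable from c7: {c10, c7}.
Only in c15's history (ahead): {c1, c11, c14, c15, c16, c3, c6, c8} — 8.
Only in c7's history (behind): {} — 0.

8 ahead, 0 behind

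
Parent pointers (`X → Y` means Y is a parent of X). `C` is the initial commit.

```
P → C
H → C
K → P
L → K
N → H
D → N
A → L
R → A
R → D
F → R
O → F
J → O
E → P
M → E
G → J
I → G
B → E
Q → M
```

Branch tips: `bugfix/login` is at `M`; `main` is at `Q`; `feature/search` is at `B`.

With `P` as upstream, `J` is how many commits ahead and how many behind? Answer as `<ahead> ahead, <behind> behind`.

10 ahead, 0 behind

Reachable from J: {A, C, D, F, H, J, K, L, N, O, P, R}.
Reachable from P: {C, P}.
Only in J's history (ahead): {A, D, F, H, J, K, L, N, O, R} — 10.
Only in P's history (behind): {} — 0.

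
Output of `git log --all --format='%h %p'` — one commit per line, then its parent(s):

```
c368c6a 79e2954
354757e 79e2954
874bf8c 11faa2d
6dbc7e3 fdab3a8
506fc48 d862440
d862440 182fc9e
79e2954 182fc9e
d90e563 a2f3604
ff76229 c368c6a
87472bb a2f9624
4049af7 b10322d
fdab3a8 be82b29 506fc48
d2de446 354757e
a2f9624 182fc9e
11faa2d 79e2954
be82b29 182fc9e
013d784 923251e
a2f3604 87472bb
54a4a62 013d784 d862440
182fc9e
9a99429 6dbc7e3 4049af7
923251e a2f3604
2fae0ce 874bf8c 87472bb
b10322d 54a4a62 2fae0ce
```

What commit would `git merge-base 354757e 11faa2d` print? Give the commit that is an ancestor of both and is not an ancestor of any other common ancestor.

79e2954

Ancestors of 354757e: {182fc9e, 354757e, 79e2954}.
Ancestors of 11faa2d: {11faa2d, 182fc9e, 79e2954}.
Common ancestors: {182fc9e, 79e2954}.
Among these, 79e2954 is not an ancestor of any other common ancestor — it is the merge base.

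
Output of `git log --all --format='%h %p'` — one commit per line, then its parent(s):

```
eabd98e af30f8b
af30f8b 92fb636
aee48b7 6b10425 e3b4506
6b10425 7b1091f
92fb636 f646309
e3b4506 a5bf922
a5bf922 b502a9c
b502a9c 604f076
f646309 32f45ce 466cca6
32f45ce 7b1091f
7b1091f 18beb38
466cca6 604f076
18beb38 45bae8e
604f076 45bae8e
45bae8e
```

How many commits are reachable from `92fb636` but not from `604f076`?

6

Reachable from 92fb636: {18beb38, 32f45ce, 45bae8e, 466cca6, 604f076, 7b1091f, 92fb636, f646309}.
Reachable from 604f076: {45bae8e, 604f076}.
In 92fb636's history but not 604f076's: {18beb38, 32f45ce, 466cca6, 7b1091f, 92fb636, f646309} — 6 commits.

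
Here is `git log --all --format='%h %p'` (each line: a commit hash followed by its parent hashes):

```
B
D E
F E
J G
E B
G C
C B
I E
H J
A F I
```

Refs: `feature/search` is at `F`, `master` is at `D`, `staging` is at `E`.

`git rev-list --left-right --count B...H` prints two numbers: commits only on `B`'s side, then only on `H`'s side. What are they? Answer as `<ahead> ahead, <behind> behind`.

Reachable from B: {B}.
Reachable from H: {B, C, G, H, J}.
Only in B's history (ahead): {} — 0.
Only in H's history (behind): {C, G, H, J} — 4.

0 ahead, 4 behind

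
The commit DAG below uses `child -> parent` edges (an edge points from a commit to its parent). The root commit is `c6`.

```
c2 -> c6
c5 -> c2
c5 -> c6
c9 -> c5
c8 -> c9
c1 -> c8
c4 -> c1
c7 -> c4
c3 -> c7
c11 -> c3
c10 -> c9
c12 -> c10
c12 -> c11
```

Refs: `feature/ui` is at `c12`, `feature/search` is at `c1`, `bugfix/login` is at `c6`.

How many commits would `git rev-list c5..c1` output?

3

Reachable from c1: {c1, c2, c5, c6, c8, c9}.
Reachable from c5: {c2, c5, c6}.
In c1's history but not c5's: {c1, c8, c9} — 3 commits.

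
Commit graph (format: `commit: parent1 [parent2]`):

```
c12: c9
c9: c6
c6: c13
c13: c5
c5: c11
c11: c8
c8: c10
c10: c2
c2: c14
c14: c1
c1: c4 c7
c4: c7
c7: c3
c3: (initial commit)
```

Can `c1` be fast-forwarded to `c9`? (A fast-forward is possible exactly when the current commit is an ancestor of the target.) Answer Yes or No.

Yes

A fast-forward from c1 to c9 is possible iff c1 is an ancestor of c9.
Ancestors of c9: {c1, c10, c11, c13, c14, c2, c3, c4, c5, c6, c7, c8, c9}.
c1 is among them, so fast-forward is possible.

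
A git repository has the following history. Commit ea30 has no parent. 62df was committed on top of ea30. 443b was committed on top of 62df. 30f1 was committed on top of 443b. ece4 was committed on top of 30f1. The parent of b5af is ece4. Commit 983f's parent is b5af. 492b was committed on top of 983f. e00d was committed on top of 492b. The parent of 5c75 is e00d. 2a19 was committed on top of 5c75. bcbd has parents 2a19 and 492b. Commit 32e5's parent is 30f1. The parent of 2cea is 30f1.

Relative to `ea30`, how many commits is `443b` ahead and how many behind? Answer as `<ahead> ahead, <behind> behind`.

Reachable from 443b: {443b, 62df, ea30}.
Reachable from ea30: {ea30}.
Only in 443b's history (ahead): {443b, 62df} — 2.
Only in ea30's history (behind): {} — 0.

2 ahead, 0 behind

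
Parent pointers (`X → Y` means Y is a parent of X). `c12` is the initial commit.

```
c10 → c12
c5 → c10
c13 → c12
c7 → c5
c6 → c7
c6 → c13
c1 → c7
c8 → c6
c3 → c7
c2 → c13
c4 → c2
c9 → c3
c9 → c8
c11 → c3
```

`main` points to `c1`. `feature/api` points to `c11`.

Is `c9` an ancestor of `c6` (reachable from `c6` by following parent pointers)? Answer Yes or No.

No

Ancestors of c6: {c10, c12, c13, c5, c6, c7}.
c9 is not in that set, so it is not an ancestor of c6.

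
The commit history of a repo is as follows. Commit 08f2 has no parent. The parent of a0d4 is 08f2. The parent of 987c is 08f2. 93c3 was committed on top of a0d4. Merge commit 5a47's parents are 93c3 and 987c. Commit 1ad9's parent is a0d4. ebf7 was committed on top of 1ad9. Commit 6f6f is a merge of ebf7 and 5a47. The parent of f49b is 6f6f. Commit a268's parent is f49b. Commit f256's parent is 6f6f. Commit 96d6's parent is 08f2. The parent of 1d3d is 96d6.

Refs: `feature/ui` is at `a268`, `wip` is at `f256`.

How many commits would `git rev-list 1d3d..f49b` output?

8

Reachable from f49b: {08f2, 1ad9, 5a47, 6f6f, 93c3, 987c, a0d4, ebf7, f49b}.
Reachable from 1d3d: {08f2, 1d3d, 96d6}.
In f49b's history but not 1d3d's: {1ad9, 5a47, 6f6f, 93c3, 987c, a0d4, ebf7, f49b} — 8 commits.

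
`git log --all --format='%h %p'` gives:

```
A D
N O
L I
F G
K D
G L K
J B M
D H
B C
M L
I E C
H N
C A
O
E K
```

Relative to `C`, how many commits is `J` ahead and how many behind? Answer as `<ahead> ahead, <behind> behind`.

7 ahead, 0 behind

Reachable from J: {A, B, C, D, E, H, I, J, K, L, M, N, O}.
Reachable from C: {A, C, D, H, N, O}.
Only in J's history (ahead): {B, E, I, J, K, L, M} — 7.
Only in C's history (behind): {} — 0.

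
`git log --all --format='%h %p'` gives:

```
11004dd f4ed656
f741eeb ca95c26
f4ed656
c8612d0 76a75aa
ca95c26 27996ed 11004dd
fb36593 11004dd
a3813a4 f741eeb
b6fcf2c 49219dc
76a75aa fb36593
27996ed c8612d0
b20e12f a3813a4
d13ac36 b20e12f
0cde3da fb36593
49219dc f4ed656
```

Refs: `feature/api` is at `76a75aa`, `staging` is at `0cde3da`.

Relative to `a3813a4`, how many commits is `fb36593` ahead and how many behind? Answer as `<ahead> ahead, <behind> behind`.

Reachable from fb36593: {11004dd, f4ed656, fb36593}.
Reachable from a3813a4: {11004dd, 27996ed, 76a75aa, a3813a4, c8612d0, ca95c26, f4ed656, f741eeb, fb36593}.
Only in fb36593's history (ahead): {} — 0.
Only in a3813a4's history (behind): {27996ed, 76a75aa, a3813a4, c8612d0, ca95c26, f741eeb} — 6.

0 ahead, 6 behind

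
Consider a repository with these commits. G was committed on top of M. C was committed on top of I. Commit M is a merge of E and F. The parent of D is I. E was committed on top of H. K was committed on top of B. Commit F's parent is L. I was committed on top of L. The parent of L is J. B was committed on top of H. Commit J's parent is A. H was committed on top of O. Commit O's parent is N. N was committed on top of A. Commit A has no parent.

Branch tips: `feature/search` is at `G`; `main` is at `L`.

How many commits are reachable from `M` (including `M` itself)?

Walking parent pointers from M: reachable set = {A, E, F, H, J, L, M, N, O}.
That is 9 commits.

9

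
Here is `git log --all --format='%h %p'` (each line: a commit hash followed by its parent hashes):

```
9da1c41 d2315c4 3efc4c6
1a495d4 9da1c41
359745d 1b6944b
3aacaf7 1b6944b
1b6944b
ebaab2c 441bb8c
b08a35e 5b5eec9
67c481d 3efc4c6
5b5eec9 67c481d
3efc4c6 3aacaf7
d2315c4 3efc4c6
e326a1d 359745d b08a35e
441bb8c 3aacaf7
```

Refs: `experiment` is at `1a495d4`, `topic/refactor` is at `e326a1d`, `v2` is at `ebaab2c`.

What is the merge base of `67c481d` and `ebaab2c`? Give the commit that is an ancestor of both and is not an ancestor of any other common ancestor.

3aacaf7

Ancestors of 67c481d: {1b6944b, 3aacaf7, 3efc4c6, 67c481d}.
Ancestors of ebaab2c: {1b6944b, 3aacaf7, 441bb8c, ebaab2c}.
Common ancestors: {1b6944b, 3aacaf7}.
Among these, 3aacaf7 is not an ancestor of any other common ancestor — it is the merge base.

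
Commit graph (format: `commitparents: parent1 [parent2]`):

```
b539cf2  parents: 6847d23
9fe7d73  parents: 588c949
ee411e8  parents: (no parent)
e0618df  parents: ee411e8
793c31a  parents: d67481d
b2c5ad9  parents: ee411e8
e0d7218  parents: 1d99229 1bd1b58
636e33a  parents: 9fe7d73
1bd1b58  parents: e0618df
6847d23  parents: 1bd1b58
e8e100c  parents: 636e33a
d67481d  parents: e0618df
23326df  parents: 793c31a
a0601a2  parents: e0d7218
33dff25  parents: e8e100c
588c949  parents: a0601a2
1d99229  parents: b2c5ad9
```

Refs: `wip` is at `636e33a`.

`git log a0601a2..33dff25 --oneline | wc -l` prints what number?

5

Reachable from 33dff25: {1bd1b58, 1d99229, 33dff25, 588c949, 636e33a, 9fe7d73, a0601a2, b2c5ad9, e0618df, e0d7218, e8e100c, ee411e8}.
Reachable from a0601a2: {1bd1b58, 1d99229, a0601a2, b2c5ad9, e0618df, e0d7218, ee411e8}.
In 33dff25's history but not a0601a2's: {33dff25, 588c949, 636e33a, 9fe7d73, e8e100c} — 5 commits.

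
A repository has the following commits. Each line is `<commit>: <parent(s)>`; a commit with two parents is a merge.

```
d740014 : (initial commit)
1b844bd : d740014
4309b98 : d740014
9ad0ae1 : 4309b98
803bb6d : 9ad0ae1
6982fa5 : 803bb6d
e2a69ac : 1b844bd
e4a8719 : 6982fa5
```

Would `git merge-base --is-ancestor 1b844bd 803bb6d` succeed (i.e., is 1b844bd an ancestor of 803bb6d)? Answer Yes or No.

Ancestors of 803bb6d: {4309b98, 803bb6d, 9ad0ae1, d740014}.
1b844bd is not in that set, so it is not an ancestor of 803bb6d.

No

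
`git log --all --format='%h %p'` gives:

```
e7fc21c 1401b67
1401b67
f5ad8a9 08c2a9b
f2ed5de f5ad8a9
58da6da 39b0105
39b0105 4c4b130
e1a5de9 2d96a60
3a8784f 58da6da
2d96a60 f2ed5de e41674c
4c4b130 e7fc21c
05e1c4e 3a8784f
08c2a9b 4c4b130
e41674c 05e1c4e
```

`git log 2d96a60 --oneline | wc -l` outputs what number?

Walking parent pointers from 2d96a60: reachable set = {05e1c4e, 08c2a9b, 1401b67, 2d96a60, 39b0105, 3a8784f, 4c4b130, 58da6da, e41674c, e7fc21c, f2ed5de, f5ad8a9}.
That is 12 commits.

12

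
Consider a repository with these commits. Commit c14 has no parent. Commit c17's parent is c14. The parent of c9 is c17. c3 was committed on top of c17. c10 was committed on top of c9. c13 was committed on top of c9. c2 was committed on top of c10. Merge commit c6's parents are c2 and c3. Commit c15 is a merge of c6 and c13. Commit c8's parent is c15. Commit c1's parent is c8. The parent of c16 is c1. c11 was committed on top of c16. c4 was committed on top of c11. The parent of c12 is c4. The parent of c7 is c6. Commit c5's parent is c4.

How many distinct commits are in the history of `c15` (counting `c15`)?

Walking parent pointers from c15: reachable set = {c10, c13, c14, c15, c17, c2, c3, c6, c9}.
That is 9 commits.

9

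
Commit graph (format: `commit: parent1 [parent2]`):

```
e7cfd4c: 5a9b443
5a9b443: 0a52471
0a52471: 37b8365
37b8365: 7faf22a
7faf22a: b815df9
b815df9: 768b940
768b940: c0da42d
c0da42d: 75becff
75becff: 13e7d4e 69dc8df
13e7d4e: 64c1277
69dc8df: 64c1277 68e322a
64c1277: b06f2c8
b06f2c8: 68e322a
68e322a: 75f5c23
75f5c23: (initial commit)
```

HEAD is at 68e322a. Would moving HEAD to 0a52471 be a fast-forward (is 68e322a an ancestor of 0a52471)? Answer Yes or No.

A fast-forward from 68e322a to 0a52471 is possible iff 68e322a is an ancestor of 0a52471.
Ancestors of 0a52471: {0a52471, 13e7d4e, 37b8365, 64c1277, 68e322a, 69dc8df, 75becff, 75f5c23, 768b940, 7faf22a, b06f2c8, b815df9, c0da42d}.
68e322a is among them, so fast-forward is possible.

Yes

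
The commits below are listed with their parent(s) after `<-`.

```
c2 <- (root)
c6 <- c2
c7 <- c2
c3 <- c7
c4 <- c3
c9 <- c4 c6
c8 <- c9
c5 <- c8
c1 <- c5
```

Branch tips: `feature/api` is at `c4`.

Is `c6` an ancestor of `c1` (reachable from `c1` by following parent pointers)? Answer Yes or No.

Yes

Ancestors of c1 (commits reachable by following parents): {c1, c2, c3, c4, c5, c6, c7, c8, c9}.
c6 is in that set, so it is an ancestor of c1.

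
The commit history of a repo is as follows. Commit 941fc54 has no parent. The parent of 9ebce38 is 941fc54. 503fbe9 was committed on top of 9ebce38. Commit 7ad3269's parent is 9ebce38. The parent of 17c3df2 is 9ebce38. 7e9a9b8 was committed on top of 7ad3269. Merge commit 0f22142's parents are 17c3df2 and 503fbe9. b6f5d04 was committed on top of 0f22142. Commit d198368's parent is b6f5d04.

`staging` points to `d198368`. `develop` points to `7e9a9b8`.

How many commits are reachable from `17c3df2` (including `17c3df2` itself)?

Walking parent pointers from 17c3df2: reachable set = {17c3df2, 941fc54, 9ebce38}.
That is 3 commits.

3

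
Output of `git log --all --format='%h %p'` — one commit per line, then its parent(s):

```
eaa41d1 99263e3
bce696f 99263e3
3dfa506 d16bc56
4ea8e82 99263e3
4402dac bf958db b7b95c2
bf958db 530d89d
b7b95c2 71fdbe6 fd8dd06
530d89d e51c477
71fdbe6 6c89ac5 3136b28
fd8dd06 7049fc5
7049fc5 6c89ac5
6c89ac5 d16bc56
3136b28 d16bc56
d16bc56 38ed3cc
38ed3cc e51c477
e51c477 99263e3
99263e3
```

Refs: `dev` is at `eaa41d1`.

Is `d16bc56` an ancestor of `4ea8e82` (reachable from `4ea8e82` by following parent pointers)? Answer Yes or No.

No

Ancestors of 4ea8e82: {4ea8e82, 99263e3}.
d16bc56 is not in that set, so it is not an ancestor of 4ea8e82.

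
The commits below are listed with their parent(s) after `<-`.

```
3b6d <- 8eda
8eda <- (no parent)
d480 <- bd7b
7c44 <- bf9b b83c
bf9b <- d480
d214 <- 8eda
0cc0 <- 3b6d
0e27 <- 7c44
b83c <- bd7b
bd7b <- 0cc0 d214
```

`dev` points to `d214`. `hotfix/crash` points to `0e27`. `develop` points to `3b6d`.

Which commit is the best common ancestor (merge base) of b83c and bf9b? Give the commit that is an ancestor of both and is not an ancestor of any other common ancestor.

Ancestors of b83c: {0cc0, 3b6d, 8eda, b83c, bd7b, d214}.
Ancestors of bf9b: {0cc0, 3b6d, 8eda, bd7b, bf9b, d214, d480}.
Common ancestors: {0cc0, 3b6d, 8eda, bd7b, d214}.
Among these, bd7b is not an ancestor of any other common ancestor — it is the merge base.

bd7b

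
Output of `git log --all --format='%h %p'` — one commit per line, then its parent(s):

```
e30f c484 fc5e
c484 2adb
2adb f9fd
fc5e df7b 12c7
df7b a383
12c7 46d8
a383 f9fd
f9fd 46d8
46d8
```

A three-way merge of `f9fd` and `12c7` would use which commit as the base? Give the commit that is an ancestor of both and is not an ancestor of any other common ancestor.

46d8

Ancestors of f9fd: {46d8, f9fd}.
Ancestors of 12c7: {12c7, 46d8}.
Common ancestors: {46d8}.
The only common ancestor is 46d8, so it is the merge base.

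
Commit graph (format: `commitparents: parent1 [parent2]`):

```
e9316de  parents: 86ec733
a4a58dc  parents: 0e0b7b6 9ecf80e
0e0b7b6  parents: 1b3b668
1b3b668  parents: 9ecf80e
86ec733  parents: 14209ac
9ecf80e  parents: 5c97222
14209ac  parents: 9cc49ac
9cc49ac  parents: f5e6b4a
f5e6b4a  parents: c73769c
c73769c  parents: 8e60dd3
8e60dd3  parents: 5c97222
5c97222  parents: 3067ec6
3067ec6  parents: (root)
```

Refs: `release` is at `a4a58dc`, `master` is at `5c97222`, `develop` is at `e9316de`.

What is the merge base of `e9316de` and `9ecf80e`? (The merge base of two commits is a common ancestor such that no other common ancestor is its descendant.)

Ancestors of e9316de: {14209ac, 3067ec6, 5c97222, 86ec733, 8e60dd3, 9cc49ac, c73769c, e9316de, f5e6b4a}.
Ancestors of 9ecf80e: {3067ec6, 5c97222, 9ecf80e}.
Common ancestors: {3067ec6, 5c97222}.
Among these, 5c97222 is not an ancestor of any other common ancestor — it is the merge base.

5c97222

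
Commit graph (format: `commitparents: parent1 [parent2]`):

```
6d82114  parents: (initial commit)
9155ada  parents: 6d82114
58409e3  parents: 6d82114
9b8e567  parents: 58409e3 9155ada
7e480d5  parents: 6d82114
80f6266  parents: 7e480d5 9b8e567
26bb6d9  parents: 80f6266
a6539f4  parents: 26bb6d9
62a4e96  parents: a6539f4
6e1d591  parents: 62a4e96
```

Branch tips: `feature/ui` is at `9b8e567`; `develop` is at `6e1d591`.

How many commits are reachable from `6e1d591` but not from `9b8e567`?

Reachable from 6e1d591: {26bb6d9, 58409e3, 62a4e96, 6d82114, 6e1d591, 7e480d5, 80f6266, 9155ada, 9b8e567, a6539f4}.
Reachable from 9b8e567: {58409e3, 6d82114, 9155ada, 9b8e567}.
In 6e1d591's history but not 9b8e567's: {26bb6d9, 62a4e96, 6e1d591, 7e480d5, 80f6266, a6539f4} — 6 commits.

6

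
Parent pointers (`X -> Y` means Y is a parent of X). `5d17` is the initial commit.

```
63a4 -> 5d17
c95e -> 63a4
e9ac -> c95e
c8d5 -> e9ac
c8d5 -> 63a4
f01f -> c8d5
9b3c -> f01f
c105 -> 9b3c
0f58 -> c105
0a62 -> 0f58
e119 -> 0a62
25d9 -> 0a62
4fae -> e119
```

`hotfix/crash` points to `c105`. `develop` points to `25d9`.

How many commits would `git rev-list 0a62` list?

10

Walking parent pointers from 0a62: reachable set = {0a62, 0f58, 5d17, 63a4, 9b3c, c105, c8d5, c95e, e9ac, f01f}.
That is 10 commits.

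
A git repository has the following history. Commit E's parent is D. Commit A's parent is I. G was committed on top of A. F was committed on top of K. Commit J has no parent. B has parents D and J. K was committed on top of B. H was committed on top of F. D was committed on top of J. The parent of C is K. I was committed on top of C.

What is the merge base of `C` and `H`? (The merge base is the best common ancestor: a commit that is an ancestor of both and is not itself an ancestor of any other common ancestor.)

K

Ancestors of C: {B, C, D, J, K}.
Ancestors of H: {B, D, F, H, J, K}.
Common ancestors: {B, D, J, K}.
Among these, K is not an ancestor of any other common ancestor — it is the merge base.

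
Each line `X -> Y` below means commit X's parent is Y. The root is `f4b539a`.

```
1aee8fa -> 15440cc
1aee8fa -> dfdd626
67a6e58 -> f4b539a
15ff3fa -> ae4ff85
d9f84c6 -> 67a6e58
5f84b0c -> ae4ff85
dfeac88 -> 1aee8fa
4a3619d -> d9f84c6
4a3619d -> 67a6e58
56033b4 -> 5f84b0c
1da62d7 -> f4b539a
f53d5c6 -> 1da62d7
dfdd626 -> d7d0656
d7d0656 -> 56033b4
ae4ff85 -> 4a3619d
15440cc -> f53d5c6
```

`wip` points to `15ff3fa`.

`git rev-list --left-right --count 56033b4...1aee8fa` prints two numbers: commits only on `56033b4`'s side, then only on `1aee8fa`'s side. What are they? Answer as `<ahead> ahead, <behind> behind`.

Reachable from 56033b4: {4a3619d, 56033b4, 5f84b0c, 67a6e58, ae4ff85, d9f84c6, f4b539a}.
Reachable from 1aee8fa: {15440cc, 1aee8fa, 1da62d7, 4a3619d, 56033b4, 5f84b0c, 67a6e58, ae4ff85, d7d0656, d9f84c6, dfdd626, f4b539a, f53d5c6}.
Only in 56033b4's history (ahead): {} — 0.
Only in 1aee8fa's history (behind): {15440cc, 1aee8fa, 1da62d7, d7d0656, dfdd626, f53d5c6} — 6.

0 ahead, 6 behind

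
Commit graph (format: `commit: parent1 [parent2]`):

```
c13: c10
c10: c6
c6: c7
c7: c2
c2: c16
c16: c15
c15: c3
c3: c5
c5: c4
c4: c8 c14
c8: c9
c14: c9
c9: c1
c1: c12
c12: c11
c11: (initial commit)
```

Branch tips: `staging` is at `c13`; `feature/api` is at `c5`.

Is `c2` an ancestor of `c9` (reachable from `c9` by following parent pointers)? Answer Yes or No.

No

Ancestors of c9: {c1, c11, c12, c9}.
c2 is not in that set, so it is not an ancestor of c9.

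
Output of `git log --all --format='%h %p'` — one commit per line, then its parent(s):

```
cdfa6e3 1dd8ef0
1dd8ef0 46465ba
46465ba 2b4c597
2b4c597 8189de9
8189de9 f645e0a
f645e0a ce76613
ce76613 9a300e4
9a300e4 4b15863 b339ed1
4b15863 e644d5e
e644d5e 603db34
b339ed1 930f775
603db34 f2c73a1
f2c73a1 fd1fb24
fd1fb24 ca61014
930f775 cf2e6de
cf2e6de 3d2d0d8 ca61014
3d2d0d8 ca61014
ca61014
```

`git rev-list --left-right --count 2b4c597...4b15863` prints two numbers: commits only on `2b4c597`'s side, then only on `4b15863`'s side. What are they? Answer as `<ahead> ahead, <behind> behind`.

9 ahead, 0 behind

Reachable from 2b4c597: {2b4c597, 3d2d0d8, 4b15863, 603db34, 8189de9, 930f775, 9a300e4, b339ed1, ca61014, ce76613, cf2e6de, e644d5e, f2c73a1, f645e0a, fd1fb24}.
Reachable from 4b15863: {4b15863, 603db34, ca61014, e644d5e, f2c73a1, fd1fb24}.
Only in 2b4c597's history (ahead): {2b4c597, 3d2d0d8, 8189de9, 930f775, 9a300e4, b339ed1, ce76613, cf2e6de, f645e0a} — 9.
Only in 4b15863's history (behind): {} — 0.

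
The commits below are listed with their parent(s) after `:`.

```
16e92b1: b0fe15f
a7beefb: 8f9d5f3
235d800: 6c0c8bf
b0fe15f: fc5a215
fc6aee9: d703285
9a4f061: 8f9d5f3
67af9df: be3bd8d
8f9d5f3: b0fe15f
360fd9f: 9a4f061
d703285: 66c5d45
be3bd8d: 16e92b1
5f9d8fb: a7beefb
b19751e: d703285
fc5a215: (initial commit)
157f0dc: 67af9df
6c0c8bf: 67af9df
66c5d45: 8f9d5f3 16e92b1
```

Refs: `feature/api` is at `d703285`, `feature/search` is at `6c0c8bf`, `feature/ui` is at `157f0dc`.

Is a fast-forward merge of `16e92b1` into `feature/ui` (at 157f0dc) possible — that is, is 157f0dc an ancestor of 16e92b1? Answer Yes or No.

No

A fast-forward from 157f0dc to 16e92b1 is possible iff 157f0dc is an ancestor of 16e92b1.
Ancestors of 16e92b1: {16e92b1, b0fe15f, fc5a215}.
157f0dc is not among them, so fast-forward is not possible.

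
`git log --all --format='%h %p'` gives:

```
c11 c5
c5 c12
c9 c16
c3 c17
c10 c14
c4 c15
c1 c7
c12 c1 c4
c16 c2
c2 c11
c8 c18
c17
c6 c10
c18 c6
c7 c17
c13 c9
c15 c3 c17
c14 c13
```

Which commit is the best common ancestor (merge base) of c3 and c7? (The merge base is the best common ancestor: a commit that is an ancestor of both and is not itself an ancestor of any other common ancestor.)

Ancestors of c3: {c17, c3}.
Ancestors of c7: {c17, c7}.
Common ancestors: {c17}.
The only common ancestor is c17, so it is the merge base.

c17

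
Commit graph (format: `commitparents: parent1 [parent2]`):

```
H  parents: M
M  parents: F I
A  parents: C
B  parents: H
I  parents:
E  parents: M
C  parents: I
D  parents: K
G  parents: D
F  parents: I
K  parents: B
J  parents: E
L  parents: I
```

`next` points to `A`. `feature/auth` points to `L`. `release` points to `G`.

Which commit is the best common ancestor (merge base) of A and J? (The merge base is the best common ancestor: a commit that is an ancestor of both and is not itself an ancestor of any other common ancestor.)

Ancestors of A: {A, C, I}.
Ancestors of J: {E, F, I, J, M}.
Common ancestors: {I}.
The only common ancestor is I, so it is the merge base.

I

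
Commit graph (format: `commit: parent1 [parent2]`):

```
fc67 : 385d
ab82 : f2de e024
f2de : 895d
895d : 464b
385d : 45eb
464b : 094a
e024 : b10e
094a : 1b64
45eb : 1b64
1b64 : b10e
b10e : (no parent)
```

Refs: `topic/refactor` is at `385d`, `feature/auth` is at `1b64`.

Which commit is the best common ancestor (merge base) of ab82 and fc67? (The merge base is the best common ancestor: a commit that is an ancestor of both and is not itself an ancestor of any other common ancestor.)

Ancestors of ab82: {094a, 1b64, 464b, 895d, ab82, b10e, e024, f2de}.
Ancestors of fc67: {1b64, 385d, 45eb, b10e, fc67}.
Common ancestors: {1b64, b10e}.
Among these, 1b64 is not an ancestor of any other common ancestor — it is the merge base.

1b64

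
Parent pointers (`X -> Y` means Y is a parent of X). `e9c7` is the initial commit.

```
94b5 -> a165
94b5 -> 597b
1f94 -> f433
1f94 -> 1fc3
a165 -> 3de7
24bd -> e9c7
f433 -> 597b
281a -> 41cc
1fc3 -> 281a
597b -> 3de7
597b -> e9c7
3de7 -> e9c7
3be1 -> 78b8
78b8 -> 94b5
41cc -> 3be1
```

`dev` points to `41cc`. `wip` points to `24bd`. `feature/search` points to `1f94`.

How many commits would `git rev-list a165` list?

3

Walking parent pointers from a165: reachable set = {3de7, a165, e9c7}.
That is 3 commits.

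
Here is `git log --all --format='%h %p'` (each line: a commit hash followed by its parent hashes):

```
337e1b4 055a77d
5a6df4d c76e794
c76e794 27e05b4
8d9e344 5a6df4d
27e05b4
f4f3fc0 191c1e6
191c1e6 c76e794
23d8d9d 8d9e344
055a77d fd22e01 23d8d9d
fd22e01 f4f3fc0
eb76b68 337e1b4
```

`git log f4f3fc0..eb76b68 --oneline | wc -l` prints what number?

Reachable from eb76b68: {055a77d, 191c1e6, 23d8d9d, 27e05b4, 337e1b4, 5a6df4d, 8d9e344, c76e794, eb76b68, f4f3fc0, fd22e01}.
Reachable from f4f3fc0: {191c1e6, 27e05b4, c76e794, f4f3fc0}.
In eb76b68's history but not f4f3fc0's: {055a77d, 23d8d9d, 337e1b4, 5a6df4d, 8d9e344, eb76b68, fd22e01} — 7 commits.

7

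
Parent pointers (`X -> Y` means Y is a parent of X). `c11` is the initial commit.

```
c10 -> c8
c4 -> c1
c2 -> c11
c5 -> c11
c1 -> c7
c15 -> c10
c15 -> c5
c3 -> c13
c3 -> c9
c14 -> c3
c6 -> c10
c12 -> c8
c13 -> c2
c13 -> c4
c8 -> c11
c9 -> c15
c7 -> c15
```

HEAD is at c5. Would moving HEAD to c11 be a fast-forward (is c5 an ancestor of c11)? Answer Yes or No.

A fast-forward from c5 to c11 is possible iff c5 is an ancestor of c11.
Ancestors of c11: {c11}.
c5 is not among them, so fast-forward is not possible.

No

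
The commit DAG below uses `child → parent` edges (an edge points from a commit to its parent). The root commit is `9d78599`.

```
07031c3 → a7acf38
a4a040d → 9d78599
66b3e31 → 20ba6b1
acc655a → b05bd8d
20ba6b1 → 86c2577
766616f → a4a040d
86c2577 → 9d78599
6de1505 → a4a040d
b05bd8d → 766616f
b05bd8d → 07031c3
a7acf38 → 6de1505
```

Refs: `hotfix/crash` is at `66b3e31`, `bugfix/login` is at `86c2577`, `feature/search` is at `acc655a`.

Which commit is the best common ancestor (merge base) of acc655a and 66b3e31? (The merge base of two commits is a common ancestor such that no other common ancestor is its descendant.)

Ancestors of acc655a: {07031c3, 6de1505, 766616f, 9d78599, a4a040d, a7acf38, acc655a, b05bd8d}.
Ancestors of 66b3e31: {20ba6b1, 66b3e31, 86c2577, 9d78599}.
Common ancestors: {9d78599}.
The only common ancestor is 9d78599, so it is the merge base.

9d78599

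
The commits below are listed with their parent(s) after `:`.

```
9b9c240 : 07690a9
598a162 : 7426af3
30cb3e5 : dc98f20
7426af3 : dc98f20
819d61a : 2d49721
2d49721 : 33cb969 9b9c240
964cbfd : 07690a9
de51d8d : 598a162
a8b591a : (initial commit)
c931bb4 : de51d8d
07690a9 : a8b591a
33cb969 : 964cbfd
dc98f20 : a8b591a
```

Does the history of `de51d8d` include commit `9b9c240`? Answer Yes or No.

Ancestors of de51d8d: {598a162, 7426af3, a8b591a, dc98f20, de51d8d}.
9b9c240 is not in that set, so it is not an ancestor of de51d8d.

No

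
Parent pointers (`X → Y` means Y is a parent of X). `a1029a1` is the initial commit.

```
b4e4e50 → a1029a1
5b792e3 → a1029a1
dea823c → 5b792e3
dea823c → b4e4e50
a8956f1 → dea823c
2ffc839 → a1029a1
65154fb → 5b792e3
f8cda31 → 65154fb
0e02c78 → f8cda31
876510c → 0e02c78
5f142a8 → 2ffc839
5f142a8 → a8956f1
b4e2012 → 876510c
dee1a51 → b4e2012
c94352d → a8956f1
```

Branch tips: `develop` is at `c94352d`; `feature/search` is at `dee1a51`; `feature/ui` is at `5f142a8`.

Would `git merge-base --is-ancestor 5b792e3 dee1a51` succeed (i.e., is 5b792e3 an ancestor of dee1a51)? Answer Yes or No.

Ancestors of dee1a51 (commits reachable by following parents): {0e02c78, 5b792e3, 65154fb, 876510c, a1029a1, b4e2012, dee1a51, f8cda31}.
5b792e3 is in that set, so it is an ancestor of dee1a51.

Yes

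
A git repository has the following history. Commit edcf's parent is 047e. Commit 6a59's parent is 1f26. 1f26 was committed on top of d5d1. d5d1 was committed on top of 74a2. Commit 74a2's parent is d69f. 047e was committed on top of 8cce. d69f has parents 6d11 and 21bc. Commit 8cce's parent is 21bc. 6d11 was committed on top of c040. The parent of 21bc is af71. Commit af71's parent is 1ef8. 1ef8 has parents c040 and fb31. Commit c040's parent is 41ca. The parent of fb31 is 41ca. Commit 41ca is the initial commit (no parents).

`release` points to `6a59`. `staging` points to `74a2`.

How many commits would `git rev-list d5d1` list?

Walking parent pointers from d5d1: reachable set = {1ef8, 21bc, 41ca, 6d11, 74a2, af71, c040, d5d1, d69f, fb31}.
That is 10 commits.

10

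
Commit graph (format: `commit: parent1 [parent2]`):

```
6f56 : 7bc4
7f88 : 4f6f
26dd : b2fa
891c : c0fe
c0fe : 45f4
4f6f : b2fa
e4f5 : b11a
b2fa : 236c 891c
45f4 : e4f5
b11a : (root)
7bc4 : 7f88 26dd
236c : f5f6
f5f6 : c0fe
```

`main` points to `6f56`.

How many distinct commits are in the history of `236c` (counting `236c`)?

Walking parent pointers from 236c: reachable set = {236c, 45f4, b11a, c0fe, e4f5, f5f6}.
That is 6 commits.

6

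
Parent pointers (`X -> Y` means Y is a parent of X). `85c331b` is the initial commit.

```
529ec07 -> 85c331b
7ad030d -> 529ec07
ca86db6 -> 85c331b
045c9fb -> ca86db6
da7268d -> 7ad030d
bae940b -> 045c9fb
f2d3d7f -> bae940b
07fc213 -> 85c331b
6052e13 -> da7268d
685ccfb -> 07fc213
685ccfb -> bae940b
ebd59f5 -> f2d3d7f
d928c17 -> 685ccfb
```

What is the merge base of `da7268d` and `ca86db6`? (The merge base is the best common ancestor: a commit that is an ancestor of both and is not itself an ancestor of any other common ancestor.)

Ancestors of da7268d: {529ec07, 7ad030d, 85c331b, da7268d}.
Ancestors of ca86db6: {85c331b, ca86db6}.
Common ancestors: {85c331b}.
The only common ancestor is 85c331b, so it is the merge base.

85c331b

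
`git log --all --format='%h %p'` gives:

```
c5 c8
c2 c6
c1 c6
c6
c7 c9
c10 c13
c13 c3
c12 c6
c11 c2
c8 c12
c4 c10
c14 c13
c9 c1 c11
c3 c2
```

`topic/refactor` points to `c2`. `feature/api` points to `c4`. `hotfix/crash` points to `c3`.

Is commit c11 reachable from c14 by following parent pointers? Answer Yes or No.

Ancestors of c14: {c13, c14, c2, c3, c6}.
c11 is not in that set, so it is not an ancestor of c14.

No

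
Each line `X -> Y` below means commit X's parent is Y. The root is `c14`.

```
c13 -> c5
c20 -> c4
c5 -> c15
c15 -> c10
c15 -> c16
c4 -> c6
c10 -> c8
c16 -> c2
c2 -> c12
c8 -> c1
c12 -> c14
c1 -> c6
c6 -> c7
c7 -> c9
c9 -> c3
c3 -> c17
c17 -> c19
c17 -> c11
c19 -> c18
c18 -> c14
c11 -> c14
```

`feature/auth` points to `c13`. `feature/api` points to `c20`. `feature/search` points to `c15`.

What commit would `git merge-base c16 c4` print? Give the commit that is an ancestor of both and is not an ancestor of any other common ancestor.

c14

Ancestors of c16: {c12, c14, c16, c2}.
Ancestors of c4: {c11, c14, c17, c18, c19, c3, c4, c6, c7, c9}.
Common ancestors: {c14}.
The only common ancestor is c14, so it is the merge base.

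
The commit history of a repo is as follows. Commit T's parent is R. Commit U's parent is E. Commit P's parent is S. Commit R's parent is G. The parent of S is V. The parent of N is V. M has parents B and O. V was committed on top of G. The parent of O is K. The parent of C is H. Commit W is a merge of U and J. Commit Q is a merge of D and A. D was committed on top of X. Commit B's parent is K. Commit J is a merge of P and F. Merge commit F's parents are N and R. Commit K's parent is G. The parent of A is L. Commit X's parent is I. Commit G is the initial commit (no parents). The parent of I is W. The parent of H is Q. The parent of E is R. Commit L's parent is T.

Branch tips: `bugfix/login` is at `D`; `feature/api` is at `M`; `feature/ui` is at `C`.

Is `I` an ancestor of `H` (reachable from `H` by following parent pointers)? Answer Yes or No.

Ancestors of H (commits reachable by following parents): {A, D, E, F, G, H, I, J, L, N, P, Q, R, S, T, U, V, W, X}.
I is in that set, so it is an ancestor of H.

Yes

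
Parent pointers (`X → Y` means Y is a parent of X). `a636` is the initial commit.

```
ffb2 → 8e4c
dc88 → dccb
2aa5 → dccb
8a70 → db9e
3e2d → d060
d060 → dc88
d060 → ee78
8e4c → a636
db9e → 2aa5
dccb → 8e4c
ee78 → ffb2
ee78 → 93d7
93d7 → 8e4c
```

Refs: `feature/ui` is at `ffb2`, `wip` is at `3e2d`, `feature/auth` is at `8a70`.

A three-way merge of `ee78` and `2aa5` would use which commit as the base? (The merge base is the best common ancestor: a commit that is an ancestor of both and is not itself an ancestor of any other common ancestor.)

Ancestors of ee78: {8e4c, 93d7, a636, ee78, ffb2}.
Ancestors of 2aa5: {2aa5, 8e4c, a636, dccb}.
Common ancestors: {8e4c, a636}.
Among these, 8e4c is not an ancestor of any other common ancestor — it is the merge base.

8e4c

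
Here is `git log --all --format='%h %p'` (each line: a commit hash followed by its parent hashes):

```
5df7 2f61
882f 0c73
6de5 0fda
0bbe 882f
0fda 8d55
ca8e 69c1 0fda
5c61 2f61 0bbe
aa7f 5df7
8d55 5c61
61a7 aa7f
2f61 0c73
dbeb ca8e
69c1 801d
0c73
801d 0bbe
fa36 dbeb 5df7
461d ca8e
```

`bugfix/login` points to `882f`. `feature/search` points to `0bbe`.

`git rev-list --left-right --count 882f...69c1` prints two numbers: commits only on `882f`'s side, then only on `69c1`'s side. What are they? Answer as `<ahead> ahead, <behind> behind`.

0 ahead, 3 behind

Reachable from 882f: {0c73, 882f}.
Reachable from 69c1: {0bbe, 0c73, 69c1, 801d, 882f}.
Only in 882f's history (ahead): {} — 0.
Only in 69c1's history (behind): {0bbe, 69c1, 801d} — 3.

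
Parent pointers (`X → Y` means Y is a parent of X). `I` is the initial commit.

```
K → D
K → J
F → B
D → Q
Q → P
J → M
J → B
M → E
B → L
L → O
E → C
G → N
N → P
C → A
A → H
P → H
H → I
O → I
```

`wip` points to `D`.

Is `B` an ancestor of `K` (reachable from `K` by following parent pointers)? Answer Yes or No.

Ancestors of K (commits reachable by following parents): {A, B, C, D, E, H, I, J, K, L, M, O, P, Q}.
B is in that set, so it is an ancestor of K.

Yes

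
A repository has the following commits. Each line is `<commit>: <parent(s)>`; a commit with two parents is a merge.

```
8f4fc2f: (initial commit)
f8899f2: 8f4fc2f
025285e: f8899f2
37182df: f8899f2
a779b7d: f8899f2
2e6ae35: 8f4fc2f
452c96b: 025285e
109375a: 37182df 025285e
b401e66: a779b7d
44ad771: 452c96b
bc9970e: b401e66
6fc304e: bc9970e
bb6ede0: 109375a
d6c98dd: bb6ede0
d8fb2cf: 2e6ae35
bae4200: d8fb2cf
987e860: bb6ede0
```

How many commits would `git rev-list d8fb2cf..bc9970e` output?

Reachable from bc9970e: {8f4fc2f, a779b7d, b401e66, bc9970e, f8899f2}.
Reachable from d8fb2cf: {2e6ae35, 8f4fc2f, d8fb2cf}.
In bc9970e's history but not d8fb2cf's: {a779b7d, b401e66, bc9970e, f8899f2} — 4 commits.

4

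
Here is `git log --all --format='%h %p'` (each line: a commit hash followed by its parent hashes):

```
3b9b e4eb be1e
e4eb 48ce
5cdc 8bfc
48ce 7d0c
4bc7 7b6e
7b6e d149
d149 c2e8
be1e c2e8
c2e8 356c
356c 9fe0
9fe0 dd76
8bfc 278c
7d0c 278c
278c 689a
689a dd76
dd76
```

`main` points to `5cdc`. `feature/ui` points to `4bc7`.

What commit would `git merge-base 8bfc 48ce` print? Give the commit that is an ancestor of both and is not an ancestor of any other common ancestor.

278c

Ancestors of 8bfc: {278c, 689a, 8bfc, dd76}.
Ancestors of 48ce: {278c, 48ce, 689a, 7d0c, dd76}.
Common ancestors: {278c, 689a, dd76}.
Among these, 278c is not an ancestor of any other common ancestor — it is the merge base.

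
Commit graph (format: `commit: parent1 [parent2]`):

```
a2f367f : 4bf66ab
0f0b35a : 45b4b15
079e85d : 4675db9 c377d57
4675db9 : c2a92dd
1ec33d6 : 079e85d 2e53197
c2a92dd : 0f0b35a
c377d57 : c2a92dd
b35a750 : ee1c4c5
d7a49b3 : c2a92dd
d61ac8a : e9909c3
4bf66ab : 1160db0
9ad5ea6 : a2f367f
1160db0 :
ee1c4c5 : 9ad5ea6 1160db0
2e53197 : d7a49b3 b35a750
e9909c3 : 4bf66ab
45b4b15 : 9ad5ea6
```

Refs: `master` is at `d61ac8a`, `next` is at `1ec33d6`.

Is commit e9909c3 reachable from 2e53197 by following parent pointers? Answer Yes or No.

No

Ancestors of 2e53197: {0f0b35a, 1160db0, 2e53197, 45b4b15, 4bf66ab, 9ad5ea6, a2f367f, b35a750, c2a92dd, d7a49b3, ee1c4c5}.
e9909c3 is not in that set, so it is not an ancestor of 2e53197.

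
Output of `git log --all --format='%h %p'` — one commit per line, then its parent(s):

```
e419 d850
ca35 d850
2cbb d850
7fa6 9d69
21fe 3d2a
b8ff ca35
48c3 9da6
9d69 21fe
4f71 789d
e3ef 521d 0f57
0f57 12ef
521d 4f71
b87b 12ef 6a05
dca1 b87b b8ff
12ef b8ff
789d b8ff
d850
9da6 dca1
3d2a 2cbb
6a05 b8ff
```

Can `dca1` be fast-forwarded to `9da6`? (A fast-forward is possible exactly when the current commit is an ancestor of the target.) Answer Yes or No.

Yes

A fast-forward from dca1 to 9da6 is possible iff dca1 is an ancestor of 9da6.
Ancestors of 9da6: {12ef, 6a05, 9da6, b87b, b8ff, ca35, d850, dca1}.
dca1 is among them, so fast-forward is possible.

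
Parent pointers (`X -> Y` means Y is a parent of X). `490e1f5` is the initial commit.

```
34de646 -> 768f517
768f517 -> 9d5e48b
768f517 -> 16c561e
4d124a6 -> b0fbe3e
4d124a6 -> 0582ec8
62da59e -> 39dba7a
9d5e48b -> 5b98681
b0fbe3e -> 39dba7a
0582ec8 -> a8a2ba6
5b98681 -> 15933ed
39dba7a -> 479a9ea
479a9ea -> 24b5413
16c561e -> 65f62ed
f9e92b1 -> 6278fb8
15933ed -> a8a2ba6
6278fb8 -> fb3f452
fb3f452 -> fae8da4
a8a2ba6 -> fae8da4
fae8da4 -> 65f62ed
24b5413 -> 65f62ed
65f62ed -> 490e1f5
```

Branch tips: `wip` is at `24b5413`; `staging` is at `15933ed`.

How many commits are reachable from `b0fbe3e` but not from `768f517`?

Reachable from b0fbe3e: {24b5413, 39dba7a, 479a9ea, 490e1f5, 65f62ed, b0fbe3e}.
Reachable from 768f517: {15933ed, 16c561e, 490e1f5, 5b98681, 65f62ed, 768f517, 9d5e48b, a8a2ba6, fae8da4}.
In b0fbe3e's history but not 768f517's: {24b5413, 39dba7a, 479a9ea, b0fbe3e} — 4 commits.

4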